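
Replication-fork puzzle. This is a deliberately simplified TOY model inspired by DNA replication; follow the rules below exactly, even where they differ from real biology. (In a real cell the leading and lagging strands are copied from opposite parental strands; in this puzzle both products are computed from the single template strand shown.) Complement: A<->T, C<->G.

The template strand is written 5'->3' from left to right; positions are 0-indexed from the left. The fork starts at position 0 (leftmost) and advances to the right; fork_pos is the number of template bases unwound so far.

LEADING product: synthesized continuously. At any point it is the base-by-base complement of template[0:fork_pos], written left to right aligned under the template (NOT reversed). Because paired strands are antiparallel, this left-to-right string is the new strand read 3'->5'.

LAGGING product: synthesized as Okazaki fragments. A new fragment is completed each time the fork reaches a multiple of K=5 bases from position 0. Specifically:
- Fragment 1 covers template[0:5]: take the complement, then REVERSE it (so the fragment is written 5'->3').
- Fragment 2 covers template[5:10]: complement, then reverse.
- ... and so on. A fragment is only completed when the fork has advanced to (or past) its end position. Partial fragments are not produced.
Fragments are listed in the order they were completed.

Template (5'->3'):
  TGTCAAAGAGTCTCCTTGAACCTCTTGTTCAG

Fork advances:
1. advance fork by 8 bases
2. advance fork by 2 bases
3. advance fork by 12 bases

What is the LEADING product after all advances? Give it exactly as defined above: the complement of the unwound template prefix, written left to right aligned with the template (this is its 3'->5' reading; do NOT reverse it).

Step 1: advance 8 -> fork_pos = 0 + 8 = 8.
Step 2: advance 2 -> fork_pos = 8 + 2 = 10.
Step 3: advance 12 -> fork_pos = 10 + 12 = 22.
Unwound prefix: template[0:22] = TGTCAAAGAGTCTCCTTGAACC
Complement it base by base (A<->T, C<->G), keeping left-to-right order:
  [0:5] TGTCA -> ACAGT
  [5:10] AAGAG -> TTCTC
  [10:15] TCTCC -> AGAGG
  [15:20] TTGAA -> AACTT
  [20:22] CC -> GG
Concatenate: ACAGTTTCTCAGAGGAACTTGG (length 22; written aligned with the template, i.e. 3'->5').

Answer: ACAGTTTCTCAGAGGAACTTGG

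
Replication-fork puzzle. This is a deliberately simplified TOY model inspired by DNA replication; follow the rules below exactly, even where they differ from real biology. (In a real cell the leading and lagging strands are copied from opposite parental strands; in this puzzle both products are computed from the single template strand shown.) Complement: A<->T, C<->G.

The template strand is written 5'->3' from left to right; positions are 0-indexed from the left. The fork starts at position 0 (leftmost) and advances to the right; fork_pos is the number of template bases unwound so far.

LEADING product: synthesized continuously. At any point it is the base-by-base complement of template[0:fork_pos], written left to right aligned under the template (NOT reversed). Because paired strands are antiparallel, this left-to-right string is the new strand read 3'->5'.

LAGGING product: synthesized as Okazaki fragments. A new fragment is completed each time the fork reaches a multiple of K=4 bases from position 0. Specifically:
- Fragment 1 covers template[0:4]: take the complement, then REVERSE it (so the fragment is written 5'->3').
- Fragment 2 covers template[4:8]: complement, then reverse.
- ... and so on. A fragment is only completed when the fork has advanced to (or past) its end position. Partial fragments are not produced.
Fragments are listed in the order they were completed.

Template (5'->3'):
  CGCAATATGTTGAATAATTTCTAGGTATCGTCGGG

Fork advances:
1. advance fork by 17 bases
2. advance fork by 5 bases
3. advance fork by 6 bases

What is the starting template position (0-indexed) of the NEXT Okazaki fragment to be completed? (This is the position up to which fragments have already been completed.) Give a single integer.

Step 1: advance 17 -> fork_pos = 0 + 17 = 17. Reached multiple(s) of 4: 4, 8, 12, 16 -> fragments 1-4 completed (4 total).
Step 2: advance 5 -> fork_pos = 17 + 5 = 22. Reached multiple(s) of 4: 20 -> fragment 5 completed (5 total).
Step 3: advance 6 -> fork_pos = 22 + 6 = 28. Reached multiple(s) of 4: 24, 28 -> fragments 6-7 completed (7 total).
7 fragment(s) completed, covering template[0:28] (7 x 4 = 28). The next fragment, fragment 8, covers template[28:32], so it starts at position 28.

Answer: 28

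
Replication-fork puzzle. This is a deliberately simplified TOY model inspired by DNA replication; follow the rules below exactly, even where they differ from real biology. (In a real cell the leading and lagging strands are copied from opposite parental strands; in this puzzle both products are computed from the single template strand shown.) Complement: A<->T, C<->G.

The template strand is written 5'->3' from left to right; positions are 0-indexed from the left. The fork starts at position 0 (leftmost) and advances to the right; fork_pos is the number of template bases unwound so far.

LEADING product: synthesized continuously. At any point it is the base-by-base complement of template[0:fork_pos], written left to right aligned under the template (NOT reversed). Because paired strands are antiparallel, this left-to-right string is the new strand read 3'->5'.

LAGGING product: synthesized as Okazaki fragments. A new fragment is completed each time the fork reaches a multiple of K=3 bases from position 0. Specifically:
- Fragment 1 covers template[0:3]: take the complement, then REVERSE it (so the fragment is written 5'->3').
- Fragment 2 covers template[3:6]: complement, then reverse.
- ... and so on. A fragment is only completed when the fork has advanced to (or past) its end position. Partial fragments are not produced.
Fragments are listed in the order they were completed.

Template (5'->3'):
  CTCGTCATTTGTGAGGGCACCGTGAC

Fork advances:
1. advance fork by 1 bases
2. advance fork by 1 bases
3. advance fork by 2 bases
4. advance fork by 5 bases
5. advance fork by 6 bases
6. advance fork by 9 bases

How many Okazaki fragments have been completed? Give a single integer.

Answer: 8

Derivation:
Step 1: advance 1 -> fork_pos = 0 + 1 = 1. Next multiple of 3 is 3 (not reached); still 0 fragment(s).
Step 2: advance 1 -> fork_pos = 1 + 1 = 2. Next multiple of 3 is 3 (not reached); still 0 fragment(s).
Step 3: advance 2 -> fork_pos = 2 + 2 = 4. Reached multiple(s) of 3: 3 -> fragment 1 completed (1 total).
Step 4: advance 5 -> fork_pos = 4 + 5 = 9. Reached multiple(s) of 3: 6, 9 -> fragments 2-3 completed (3 total).
Step 5: advance 6 -> fork_pos = 9 + 6 = 15. Reached multiple(s) of 3: 12, 15 -> fragments 4-5 completed (5 total).
Step 6: advance 9 -> fork_pos = 15 + 9 = 24. Reached multiple(s) of 3: 18, 21, 24 -> fragments 6-8 completed (8 total).
Check: final fork_pos = 24; the multiples of 3 that are <= 24 are 3..24 -> 24 // 3 = 8 completed fragment(s).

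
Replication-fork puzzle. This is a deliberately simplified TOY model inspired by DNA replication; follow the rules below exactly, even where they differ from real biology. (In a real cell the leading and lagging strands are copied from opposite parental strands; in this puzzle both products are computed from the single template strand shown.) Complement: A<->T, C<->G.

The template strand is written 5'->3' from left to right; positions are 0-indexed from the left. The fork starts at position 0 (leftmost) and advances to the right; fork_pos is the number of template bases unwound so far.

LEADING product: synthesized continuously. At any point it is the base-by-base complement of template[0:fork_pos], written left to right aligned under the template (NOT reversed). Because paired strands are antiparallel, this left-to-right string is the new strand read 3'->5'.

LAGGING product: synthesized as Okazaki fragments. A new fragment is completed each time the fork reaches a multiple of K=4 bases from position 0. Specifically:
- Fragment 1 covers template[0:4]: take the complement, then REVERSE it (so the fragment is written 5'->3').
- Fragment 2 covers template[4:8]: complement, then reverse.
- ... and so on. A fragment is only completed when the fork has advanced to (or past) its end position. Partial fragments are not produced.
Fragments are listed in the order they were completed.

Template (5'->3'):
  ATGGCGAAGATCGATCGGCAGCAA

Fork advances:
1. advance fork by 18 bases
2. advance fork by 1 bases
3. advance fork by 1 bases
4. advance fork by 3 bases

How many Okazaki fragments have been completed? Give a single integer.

Step 1: advance 18 -> fork_pos = 0 + 18 = 18. Reached multiple(s) of 4: 4, 8, 12, 16 -> fragments 1-4 completed (4 total).
Step 2: advance 1 -> fork_pos = 18 + 1 = 19. Next multiple of 4 is 20 (not reached); still 4 fragment(s).
Step 3: advance 1 -> fork_pos = 19 + 1 = 20. Reached multiple(s) of 4: 20 -> fragment 5 completed (5 total).
Step 4: advance 3 -> fork_pos = 20 + 3 = 23. Next multiple of 4 is 24 (not reached); still 5 fragment(s).
Check: final fork_pos = 23; the multiples of 4 that are <= 23 are 4..20 -> 23 // 4 = 5 completed fragment(s).

Answer: 5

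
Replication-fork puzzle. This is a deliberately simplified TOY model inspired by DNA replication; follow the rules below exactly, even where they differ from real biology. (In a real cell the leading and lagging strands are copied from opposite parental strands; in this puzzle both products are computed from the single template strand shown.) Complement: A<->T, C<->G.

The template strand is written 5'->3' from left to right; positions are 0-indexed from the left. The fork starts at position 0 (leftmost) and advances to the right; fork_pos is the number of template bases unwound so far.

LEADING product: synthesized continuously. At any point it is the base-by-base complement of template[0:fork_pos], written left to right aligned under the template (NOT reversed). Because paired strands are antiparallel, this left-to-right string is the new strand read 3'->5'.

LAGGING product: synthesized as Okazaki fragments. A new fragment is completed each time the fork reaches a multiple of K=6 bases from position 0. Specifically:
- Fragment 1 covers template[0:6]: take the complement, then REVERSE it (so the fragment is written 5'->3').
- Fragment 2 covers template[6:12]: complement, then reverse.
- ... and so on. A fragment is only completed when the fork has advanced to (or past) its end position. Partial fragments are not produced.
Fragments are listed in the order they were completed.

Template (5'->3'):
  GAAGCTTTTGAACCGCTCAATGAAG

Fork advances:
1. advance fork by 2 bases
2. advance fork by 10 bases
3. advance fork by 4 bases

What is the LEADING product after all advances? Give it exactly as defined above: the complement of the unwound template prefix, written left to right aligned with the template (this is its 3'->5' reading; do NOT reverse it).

Step 1: advance 2 -> fork_pos = 0 + 2 = 2.
Step 2: advance 10 -> fork_pos = 2 + 10 = 12.
Step 3: advance 4 -> fork_pos = 12 + 4 = 16.
Unwound prefix: template[0:16] = GAAGCTTTTGAACCGC
Complement it base by base (A<->T, C<->G), keeping left-to-right order:
  [0:5] GAAGC -> CTTCG
  [5:10] TTTTG -> AAAAC
  [10:15] AACCG -> TTGGC
  [15:16] C -> G
Concatenate: CTTCGAAAACTTGGCG (length 16; written aligned with the template, i.e. 3'->5').

Answer: CTTCGAAAACTTGGCG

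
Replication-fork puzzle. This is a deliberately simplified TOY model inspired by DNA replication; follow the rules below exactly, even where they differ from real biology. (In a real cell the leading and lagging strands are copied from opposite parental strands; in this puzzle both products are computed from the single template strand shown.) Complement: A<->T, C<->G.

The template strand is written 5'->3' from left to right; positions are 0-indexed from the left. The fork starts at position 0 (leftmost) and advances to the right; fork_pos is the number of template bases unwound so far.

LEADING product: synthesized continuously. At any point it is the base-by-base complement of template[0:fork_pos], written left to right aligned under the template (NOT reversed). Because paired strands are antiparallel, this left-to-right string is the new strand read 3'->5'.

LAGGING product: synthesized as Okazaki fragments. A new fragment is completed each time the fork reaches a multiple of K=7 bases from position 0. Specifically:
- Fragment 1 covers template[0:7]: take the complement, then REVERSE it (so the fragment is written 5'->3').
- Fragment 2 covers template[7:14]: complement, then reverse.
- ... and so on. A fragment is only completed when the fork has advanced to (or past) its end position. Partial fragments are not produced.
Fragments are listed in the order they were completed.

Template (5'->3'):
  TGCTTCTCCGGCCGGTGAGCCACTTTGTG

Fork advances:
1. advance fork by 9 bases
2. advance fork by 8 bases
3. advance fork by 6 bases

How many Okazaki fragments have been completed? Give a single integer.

Step 1: advance 9 -> fork_pos = 0 + 9 = 9. Reached multiple(s) of 7: 7 -> fragment 1 completed (1 total).
Step 2: advance 8 -> fork_pos = 9 + 8 = 17. Reached multiple(s) of 7: 14 -> fragment 2 completed (2 total).
Step 3: advance 6 -> fork_pos = 17 + 6 = 23. Reached multiple(s) of 7: 21 -> fragment 3 completed (3 total).
Check: final fork_pos = 23; the multiples of 7 that are <= 23 are 7..21 -> 23 // 7 = 3 completed fragment(s).

Answer: 3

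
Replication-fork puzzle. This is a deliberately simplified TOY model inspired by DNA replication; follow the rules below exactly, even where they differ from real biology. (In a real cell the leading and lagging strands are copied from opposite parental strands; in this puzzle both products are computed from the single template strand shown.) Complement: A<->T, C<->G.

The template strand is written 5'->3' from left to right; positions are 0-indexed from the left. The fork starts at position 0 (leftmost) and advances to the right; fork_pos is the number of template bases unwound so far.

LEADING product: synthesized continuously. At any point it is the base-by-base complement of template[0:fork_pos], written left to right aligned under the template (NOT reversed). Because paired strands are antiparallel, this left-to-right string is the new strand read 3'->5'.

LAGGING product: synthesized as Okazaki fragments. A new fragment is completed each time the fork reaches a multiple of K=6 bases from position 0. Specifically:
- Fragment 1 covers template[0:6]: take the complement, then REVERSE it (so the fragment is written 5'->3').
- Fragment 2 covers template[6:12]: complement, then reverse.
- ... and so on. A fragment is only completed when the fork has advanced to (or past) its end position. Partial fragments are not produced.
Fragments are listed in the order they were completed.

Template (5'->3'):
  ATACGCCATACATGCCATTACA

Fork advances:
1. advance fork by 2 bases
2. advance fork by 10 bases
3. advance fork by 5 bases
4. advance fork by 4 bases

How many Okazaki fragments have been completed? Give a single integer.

Step 1: advance 2 -> fork_pos = 0 + 2 = 2. Next multiple of 6 is 6 (not reached); still 0 fragment(s).
Step 2: advance 10 -> fork_pos = 2 + 10 = 12. Reached multiple(s) of 6: 6, 12 -> fragments 1-2 completed (2 total).
Step 3: advance 5 -> fork_pos = 12 + 5 = 17. Next multiple of 6 is 18 (not reached); still 2 fragment(s).
Step 4: advance 4 -> fork_pos = 17 + 4 = 21. Reached multiple(s) of 6: 18 -> fragment 3 completed (3 total).
Check: final fork_pos = 21; the multiples of 6 that are <= 21 are 6..18 -> 21 // 6 = 3 completed fragment(s).

Answer: 3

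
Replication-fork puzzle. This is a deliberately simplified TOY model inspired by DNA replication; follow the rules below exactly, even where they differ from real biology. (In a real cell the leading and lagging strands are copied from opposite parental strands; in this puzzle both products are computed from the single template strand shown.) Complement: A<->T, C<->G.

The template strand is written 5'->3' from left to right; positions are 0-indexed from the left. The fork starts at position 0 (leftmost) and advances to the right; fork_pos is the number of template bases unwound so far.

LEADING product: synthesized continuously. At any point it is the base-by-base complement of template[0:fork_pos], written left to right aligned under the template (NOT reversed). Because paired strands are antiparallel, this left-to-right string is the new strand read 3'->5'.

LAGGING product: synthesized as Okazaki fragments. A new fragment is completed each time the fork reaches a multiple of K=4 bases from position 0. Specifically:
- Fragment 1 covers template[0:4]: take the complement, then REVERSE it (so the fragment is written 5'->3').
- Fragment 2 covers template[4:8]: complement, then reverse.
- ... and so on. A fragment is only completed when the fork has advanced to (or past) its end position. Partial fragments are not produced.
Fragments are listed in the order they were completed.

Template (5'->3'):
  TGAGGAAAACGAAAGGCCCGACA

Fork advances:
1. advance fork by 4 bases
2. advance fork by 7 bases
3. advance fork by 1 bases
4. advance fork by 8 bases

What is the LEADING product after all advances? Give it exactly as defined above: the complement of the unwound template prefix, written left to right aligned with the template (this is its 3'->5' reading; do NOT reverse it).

Answer: ACTCCTTTTGCTTTCCGGGC

Derivation:
Step 1: advance 4 -> fork_pos = 0 + 4 = 4.
Step 2: advance 7 -> fork_pos = 4 + 7 = 11.
Step 3: advance 1 -> fork_pos = 11 + 1 = 12.
Step 4: advance 8 -> fork_pos = 12 + 8 = 20.
Unwound prefix: template[0:20] = TGAGGAAAACGAAAGGCCCG
Complement it base by base (A<->T, C<->G), keeping left-to-right order:
  [0:5] TGAGG -> ACTCC
  [5:10] AAAAC -> TTTTG
  [10:15] GAAAG -> CTTTC
  [15:20] GCCCG -> CGGGC
Concatenate: ACTCCTTTTGCTTTCCGGGC (length 20; written aligned with the template, i.e. 3'->5').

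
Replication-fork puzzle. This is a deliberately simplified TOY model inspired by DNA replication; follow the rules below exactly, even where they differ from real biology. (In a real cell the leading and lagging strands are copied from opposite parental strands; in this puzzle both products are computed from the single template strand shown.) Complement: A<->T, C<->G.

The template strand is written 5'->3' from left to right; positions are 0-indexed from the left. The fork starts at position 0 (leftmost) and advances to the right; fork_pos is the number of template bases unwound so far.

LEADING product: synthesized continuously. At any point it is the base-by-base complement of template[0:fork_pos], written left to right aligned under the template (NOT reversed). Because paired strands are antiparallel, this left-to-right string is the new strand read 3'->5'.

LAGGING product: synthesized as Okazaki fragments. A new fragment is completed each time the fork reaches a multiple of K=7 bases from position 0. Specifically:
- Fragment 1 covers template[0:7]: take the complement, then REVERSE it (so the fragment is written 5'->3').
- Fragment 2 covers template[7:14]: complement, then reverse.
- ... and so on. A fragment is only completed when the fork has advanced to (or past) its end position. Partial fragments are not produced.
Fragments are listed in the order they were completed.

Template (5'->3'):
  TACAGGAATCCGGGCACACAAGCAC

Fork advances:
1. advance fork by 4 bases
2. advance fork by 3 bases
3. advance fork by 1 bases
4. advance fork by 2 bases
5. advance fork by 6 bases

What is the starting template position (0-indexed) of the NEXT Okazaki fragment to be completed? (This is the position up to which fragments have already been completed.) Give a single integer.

Step 1: advance 4 -> fork_pos = 0 + 4 = 4. Next multiple of 7 is 7 (not reached); still 0 fragment(s).
Step 2: advance 3 -> fork_pos = 4 + 3 = 7. Reached multiple(s) of 7: 7 -> fragment 1 completed (1 total).
Step 3: advance 1 -> fork_pos = 7 + 1 = 8. Next multiple of 7 is 14 (not reached); still 1 fragment(s).
Step 4: advance 2 -> fork_pos = 8 + 2 = 10. Next multiple of 7 is 14 (not reached); still 1 fragment(s).
Step 5: advance 6 -> fork_pos = 10 + 6 = 16. Reached multiple(s) of 7: 14 -> fragment 2 completed (2 total).
2 fragment(s) completed, covering template[0:14] (2 x 7 = 14). The next fragment, fragment 3, covers template[14:21], so it starts at position 14.

Answer: 14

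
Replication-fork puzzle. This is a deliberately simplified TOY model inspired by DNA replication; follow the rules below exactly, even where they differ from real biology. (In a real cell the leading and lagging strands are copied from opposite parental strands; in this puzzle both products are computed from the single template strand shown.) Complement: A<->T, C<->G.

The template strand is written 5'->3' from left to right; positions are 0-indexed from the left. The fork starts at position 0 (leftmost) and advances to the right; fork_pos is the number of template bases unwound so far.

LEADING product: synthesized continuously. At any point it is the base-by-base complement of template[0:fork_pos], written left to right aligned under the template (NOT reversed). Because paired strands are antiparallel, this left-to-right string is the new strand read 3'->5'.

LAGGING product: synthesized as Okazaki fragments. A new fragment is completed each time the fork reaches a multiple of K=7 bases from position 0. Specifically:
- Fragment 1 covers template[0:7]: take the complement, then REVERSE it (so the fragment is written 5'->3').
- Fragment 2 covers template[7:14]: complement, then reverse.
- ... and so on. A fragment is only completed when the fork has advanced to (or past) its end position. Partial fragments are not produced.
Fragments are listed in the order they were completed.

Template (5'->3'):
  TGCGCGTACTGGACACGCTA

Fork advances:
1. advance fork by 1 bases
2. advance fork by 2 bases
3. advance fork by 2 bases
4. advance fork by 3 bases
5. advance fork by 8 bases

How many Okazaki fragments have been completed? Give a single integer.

Step 1: advance 1 -> fork_pos = 0 + 1 = 1. Next multiple of 7 is 7 (not reached); still 0 fragment(s).
Step 2: advance 2 -> fork_pos = 1 + 2 = 3. Next multiple of 7 is 7 (not reached); still 0 fragment(s).
Step 3: advance 2 -> fork_pos = 3 + 2 = 5. Next multiple of 7 is 7 (not reached); still 0 fragment(s).
Step 4: advance 3 -> fork_pos = 5 + 3 = 8. Reached multiple(s) of 7: 7 -> fragment 1 completed (1 total).
Step 5: advance 8 -> fork_pos = 8 + 8 = 16. Reached multiple(s) of 7: 14 -> fragment 2 completed (2 total).
Check: final fork_pos = 16; the multiples of 7 that are <= 16 are 7..14 -> 16 // 7 = 2 completed fragment(s).

Answer: 2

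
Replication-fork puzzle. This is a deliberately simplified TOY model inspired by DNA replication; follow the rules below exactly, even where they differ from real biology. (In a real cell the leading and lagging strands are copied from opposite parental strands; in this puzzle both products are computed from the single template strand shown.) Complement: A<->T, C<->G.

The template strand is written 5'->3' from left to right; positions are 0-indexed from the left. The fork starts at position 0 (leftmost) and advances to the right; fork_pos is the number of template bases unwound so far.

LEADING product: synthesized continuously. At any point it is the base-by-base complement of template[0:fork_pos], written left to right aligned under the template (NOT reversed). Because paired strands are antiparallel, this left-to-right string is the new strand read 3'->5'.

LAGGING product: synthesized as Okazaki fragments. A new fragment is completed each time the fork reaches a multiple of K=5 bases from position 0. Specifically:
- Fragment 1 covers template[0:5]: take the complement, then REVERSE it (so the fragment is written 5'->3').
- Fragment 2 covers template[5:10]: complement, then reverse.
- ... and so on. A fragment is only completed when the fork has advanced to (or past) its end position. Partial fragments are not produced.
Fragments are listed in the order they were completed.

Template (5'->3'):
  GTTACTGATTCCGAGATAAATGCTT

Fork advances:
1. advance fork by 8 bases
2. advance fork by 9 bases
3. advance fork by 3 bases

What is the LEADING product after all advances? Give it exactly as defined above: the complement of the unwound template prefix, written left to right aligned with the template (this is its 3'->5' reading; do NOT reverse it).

Step 1: advance 8 -> fork_pos = 0 + 8 = 8.
Step 2: advance 9 -> fork_pos = 8 + 9 = 17.
Step 3: advance 3 -> fork_pos = 17 + 3 = 20.
Unwound prefix: template[0:20] = GTTACTGATTCCGAGATAAA
Complement it base by base (A<->T, C<->G), keeping left-to-right order:
  [0:5] GTTAC -> CAATG
  [5:10] TGATT -> ACTAA
  [10:15] CCGAG -> GGCTC
  [15:20] ATAAA -> TATTT
Concatenate: CAATGACTAAGGCTCTATTT (length 20; written aligned with the template, i.e. 3'->5').

Answer: CAATGACTAAGGCTCTATTT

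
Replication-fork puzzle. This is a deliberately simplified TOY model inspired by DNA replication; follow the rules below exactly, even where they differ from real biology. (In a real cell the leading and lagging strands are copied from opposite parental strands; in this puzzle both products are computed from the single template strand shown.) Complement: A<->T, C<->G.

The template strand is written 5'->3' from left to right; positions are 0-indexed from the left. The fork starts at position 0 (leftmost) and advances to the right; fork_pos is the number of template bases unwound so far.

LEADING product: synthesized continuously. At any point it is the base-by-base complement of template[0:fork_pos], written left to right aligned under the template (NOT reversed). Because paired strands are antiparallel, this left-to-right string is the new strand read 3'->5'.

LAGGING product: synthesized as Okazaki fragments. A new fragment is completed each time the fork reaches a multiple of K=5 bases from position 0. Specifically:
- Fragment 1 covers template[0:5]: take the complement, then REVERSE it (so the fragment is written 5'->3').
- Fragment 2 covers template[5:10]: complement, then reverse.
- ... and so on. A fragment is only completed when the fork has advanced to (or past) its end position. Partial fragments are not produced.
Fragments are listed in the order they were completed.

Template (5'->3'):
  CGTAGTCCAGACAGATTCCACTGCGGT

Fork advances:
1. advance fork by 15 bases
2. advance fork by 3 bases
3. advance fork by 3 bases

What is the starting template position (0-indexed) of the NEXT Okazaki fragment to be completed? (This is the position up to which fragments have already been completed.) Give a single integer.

Step 1: advance 15 -> fork_pos = 0 + 15 = 15. Reached multiple(s) of 5: 5, 10, 15 -> fragments 1-3 completed (3 total).
Step 2: advance 3 -> fork_pos = 15 + 3 = 18. Next multiple of 5 is 20 (not reached); still 3 fragment(s).
Step 3: advance 3 -> fork_pos = 18 + 3 = 21. Reached multiple(s) of 5: 20 -> fragment 4 completed (4 total).
4 fragment(s) completed, covering template[0:20] (4 x 5 = 20). The next fragment, fragment 5, covers template[20:25], so it starts at position 20.

Answer: 20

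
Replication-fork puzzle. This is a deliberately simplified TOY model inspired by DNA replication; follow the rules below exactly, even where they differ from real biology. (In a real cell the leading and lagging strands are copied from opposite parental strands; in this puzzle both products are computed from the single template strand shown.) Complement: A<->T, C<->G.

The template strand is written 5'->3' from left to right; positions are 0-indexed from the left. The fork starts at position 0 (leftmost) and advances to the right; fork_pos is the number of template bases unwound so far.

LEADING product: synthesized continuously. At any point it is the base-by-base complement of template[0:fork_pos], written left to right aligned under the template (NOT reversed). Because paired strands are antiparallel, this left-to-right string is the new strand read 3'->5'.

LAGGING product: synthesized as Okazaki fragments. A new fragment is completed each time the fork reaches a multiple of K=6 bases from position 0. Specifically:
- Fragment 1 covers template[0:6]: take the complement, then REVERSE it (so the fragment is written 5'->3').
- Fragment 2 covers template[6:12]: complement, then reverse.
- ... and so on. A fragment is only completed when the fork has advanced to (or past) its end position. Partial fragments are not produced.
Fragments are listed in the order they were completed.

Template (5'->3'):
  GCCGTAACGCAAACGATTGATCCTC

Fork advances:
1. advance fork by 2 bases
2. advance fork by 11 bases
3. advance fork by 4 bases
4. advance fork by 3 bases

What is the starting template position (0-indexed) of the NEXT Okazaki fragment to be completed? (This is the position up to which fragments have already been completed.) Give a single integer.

Answer: 18

Derivation:
Step 1: advance 2 -> fork_pos = 0 + 2 = 2. Next multiple of 6 is 6 (not reached); still 0 fragment(s).
Step 2: advance 11 -> fork_pos = 2 + 11 = 13. Reached multiple(s) of 6: 6, 12 -> fragments 1-2 completed (2 total).
Step 3: advance 4 -> fork_pos = 13 + 4 = 17. Next multiple of 6 is 18 (not reached); still 2 fragment(s).
Step 4: advance 3 -> fork_pos = 17 + 3 = 20. Reached multiple(s) of 6: 18 -> fragment 3 completed (3 total).
3 fragment(s) completed, covering template[0:18] (3 x 6 = 18). The next fragment, fragment 4, covers template[18:24], so it starts at position 18.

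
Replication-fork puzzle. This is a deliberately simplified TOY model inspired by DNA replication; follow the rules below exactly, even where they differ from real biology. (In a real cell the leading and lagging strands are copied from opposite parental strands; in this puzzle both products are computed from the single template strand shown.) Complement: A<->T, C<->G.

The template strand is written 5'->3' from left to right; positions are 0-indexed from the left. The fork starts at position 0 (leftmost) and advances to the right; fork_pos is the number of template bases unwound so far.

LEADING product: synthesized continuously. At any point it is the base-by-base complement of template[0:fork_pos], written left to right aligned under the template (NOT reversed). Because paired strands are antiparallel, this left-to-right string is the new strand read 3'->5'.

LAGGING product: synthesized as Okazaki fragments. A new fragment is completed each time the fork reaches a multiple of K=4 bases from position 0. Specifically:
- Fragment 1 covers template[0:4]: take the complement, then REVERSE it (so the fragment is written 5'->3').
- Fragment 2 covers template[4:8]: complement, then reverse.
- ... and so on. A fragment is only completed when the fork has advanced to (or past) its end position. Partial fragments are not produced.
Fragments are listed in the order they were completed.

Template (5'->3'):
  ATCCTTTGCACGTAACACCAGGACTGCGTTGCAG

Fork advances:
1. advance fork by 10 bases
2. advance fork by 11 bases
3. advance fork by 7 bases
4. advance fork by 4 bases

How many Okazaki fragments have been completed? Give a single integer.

Answer: 8

Derivation:
Step 1: advance 10 -> fork_pos = 0 + 10 = 10. Reached multiple(s) of 4: 4, 8 -> fragments 1-2 completed (2 total).
Step 2: advance 11 -> fork_pos = 10 + 11 = 21. Reached multiple(s) of 4: 12, 16, 20 -> fragments 3-5 completed (5 total).
Step 3: advance 7 -> fork_pos = 21 + 7 = 28. Reached multiple(s) of 4: 24, 28 -> fragments 6-7 completed (7 total).
Step 4: advance 4 -> fork_pos = 28 + 4 = 32. Reached multiple(s) of 4: 32 -> fragment 8 completed (8 total).
Check: final fork_pos = 32; the multiples of 4 that are <= 32 are 4..32 -> 32 // 4 = 8 completed fragment(s).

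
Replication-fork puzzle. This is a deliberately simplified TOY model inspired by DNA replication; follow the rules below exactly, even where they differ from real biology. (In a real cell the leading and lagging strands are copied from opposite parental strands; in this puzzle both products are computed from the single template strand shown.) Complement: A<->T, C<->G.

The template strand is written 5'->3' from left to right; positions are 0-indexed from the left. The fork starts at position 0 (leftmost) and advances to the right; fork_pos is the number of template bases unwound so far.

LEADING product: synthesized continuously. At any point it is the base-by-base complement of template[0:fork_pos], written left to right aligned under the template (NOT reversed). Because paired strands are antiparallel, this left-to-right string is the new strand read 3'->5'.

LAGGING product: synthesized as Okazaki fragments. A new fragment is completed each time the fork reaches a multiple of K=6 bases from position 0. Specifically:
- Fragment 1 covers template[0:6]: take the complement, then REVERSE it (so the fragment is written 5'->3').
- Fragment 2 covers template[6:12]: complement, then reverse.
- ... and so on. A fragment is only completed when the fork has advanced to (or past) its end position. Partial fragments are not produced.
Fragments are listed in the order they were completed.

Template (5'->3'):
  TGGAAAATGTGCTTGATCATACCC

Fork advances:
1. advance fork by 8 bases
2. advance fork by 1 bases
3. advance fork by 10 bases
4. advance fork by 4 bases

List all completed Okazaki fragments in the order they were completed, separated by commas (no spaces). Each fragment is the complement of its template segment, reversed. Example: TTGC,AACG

Step 1: advance 8 -> fork_pos = 0 + 8 = 8. Reached multiple(s) of 6: 6 -> fragment 1 completed (1 total).
Step 2: advance 1 -> fork_pos = 8 + 1 = 9. Next multiple of 6 is 12 (not reached); still 1 fragment(s).
Step 3: advance 10 -> fork_pos = 9 + 10 = 19. Reached multiple(s) of 6: 12, 18 -> fragments 2-3 completed (3 total).
Step 4: advance 4 -> fork_pos = 19 + 4 = 23. Next multiple of 6 is 24 (not reached); still 3 fragment(s).
Final fork_pos = 23, so 3 fragment(s) are complete. Build each: template segment -> complement -> reverse.
Fragment 1: template[0:6] = TGGAAA -> complement ACCTTT -> reversed TTTCCA
Fragment 2: template[6:12] = ATGTGC -> complement TACACG -> reversed GCACAT
Fragment 3: template[12:18] = TTGATC -> complement AACTAG -> reversed GATCAA

Answer: TTTCCA,GCACAT,GATCAA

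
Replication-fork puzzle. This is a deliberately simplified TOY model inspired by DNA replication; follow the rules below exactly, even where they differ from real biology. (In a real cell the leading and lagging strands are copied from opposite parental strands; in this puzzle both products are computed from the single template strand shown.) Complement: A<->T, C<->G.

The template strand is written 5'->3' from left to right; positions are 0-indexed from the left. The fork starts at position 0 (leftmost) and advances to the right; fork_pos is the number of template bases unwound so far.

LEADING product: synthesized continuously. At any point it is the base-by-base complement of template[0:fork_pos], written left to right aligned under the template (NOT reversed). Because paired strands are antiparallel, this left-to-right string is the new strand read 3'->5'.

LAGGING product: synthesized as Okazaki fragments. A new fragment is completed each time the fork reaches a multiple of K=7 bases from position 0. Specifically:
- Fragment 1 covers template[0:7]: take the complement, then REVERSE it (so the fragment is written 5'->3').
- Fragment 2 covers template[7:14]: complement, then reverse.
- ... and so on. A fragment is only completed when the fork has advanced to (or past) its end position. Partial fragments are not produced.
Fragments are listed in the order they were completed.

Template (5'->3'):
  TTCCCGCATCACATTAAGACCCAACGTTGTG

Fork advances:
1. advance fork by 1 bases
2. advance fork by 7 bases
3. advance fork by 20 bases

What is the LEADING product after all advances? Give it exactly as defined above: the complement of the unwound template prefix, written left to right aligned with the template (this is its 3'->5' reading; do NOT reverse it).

Answer: AAGGGCGTAGTGTAATTCTGGGTTGCAA

Derivation:
Step 1: advance 1 -> fork_pos = 0 + 1 = 1.
Step 2: advance 7 -> fork_pos = 1 + 7 = 8.
Step 3: advance 20 -> fork_pos = 8 + 20 = 28.
Unwound prefix: template[0:28] = TTCCCGCATCACATTAAGACCCAACGTT
Complement it base by base (A<->T, C<->G), keeping left-to-right order:
  [0:5] TTCCC -> AAGGG
  [5:10] GCATC -> CGTAG
  [10:15] ACATT -> TGTAA
  [15:20] AAGAC -> TTCTG
  [20:25] CCAAC -> GGTTG
  [25:28] GTT -> CAA
Concatenate: AAGGGCGTAGTGTAATTCTGGGTTGCAA (length 28; written aligned with the template, i.e. 3'->5').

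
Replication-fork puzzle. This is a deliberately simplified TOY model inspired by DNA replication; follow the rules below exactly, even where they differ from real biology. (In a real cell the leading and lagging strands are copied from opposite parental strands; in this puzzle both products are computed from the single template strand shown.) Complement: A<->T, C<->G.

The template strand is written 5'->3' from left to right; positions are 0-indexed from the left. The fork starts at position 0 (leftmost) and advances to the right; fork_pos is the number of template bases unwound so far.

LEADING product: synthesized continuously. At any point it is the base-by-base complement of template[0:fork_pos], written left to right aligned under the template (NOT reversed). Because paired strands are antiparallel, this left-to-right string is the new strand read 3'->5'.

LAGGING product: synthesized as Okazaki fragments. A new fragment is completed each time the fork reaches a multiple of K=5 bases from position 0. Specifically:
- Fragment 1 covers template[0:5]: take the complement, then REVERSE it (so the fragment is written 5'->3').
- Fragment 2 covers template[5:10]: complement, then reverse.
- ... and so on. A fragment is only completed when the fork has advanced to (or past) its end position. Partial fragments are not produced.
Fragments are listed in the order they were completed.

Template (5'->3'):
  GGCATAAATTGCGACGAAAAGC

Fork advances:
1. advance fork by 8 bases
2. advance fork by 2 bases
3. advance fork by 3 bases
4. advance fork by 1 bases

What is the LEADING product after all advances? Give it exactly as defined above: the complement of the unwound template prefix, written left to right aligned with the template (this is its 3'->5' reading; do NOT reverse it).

Answer: CCGTATTTAACGCT

Derivation:
Step 1: advance 8 -> fork_pos = 0 + 8 = 8.
Step 2: advance 2 -> fork_pos = 8 + 2 = 10.
Step 3: advance 3 -> fork_pos = 10 + 3 = 13.
Step 4: advance 1 -> fork_pos = 13 + 1 = 14.
Unwound prefix: template[0:14] = GGCATAAATTGCGA
Complement it base by base (A<->T, C<->G), keeping left-to-right order:
  [0:5] GGCAT -> CCGTA
  [5:10] AAATT -> TTTAA
  [10:14] GCGA -> CGCT
Concatenate: CCGTATTTAACGCT (length 14; written aligned with the template, i.e. 3'->5').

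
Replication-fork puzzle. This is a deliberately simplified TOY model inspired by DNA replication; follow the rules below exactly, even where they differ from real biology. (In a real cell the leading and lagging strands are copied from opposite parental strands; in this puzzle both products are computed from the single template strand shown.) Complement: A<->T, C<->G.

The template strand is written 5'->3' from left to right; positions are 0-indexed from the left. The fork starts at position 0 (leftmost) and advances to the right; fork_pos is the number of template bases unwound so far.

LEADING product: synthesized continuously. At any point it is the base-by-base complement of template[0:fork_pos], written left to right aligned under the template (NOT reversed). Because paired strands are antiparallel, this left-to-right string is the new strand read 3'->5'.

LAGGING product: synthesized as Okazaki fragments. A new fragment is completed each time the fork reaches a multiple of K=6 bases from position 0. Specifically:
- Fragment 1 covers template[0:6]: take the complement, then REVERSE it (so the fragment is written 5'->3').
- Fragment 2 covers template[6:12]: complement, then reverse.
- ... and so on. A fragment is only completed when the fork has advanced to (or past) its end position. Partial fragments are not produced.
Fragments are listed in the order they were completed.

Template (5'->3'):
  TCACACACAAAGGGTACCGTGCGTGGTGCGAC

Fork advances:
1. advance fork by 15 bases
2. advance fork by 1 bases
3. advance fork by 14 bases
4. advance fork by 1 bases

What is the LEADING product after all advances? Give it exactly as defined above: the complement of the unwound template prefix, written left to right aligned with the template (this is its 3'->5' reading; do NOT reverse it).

Step 1: advance 15 -> fork_pos = 0 + 15 = 15.
Step 2: advance 1 -> fork_pos = 15 + 1 = 16.
Step 3: advance 14 -> fork_pos = 16 + 14 = 30.
Step 4: advance 1 -> fork_pos = 30 + 1 = 31.
Unwound prefix: template[0:31] = TCACACACAAAGGGTACCGTGCGTGGTGCGA
Complement it base by base (A<->T, C<->G), keeping left-to-right order:
  [0:5] TCACA -> AGTGT
  [5:10] CACAA -> GTGTT
  [10:15] AGGGT -> TCCCA
  [15:20] ACCGT -> TGGCA
  [20:25] GCGTG -> CGCAC
  [25:30] GTGCG -> CACGC
  [30:31] A -> T
Concatenate: AGTGTGTGTTTCCCATGGCACGCACCACGCT (length 31; written aligned with the template, i.e. 3'->5').

Answer: AGTGTGTGTTTCCCATGGCACGCACCACGCT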